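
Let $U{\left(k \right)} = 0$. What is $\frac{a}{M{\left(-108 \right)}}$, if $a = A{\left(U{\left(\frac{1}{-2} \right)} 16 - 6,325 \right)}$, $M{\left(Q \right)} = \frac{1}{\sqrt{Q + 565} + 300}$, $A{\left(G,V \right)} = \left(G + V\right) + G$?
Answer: $93900 + 313 \sqrt{457} \approx 1.0059 \cdot 10^{5}$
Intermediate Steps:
$A{\left(G,V \right)} = V + 2 G$
$M{\left(Q \right)} = \frac{1}{300 + \sqrt{565 + Q}}$ ($M{\left(Q \right)} = \frac{1}{\sqrt{565 + Q} + 300} = \frac{1}{300 + \sqrt{565 + Q}}$)
$a = 313$ ($a = 325 + 2 \left(0 \cdot 16 - 6\right) = 325 + 2 \left(0 - 6\right) = 325 + 2 \left(-6\right) = 325 - 12 = 313$)
$\frac{a}{M{\left(-108 \right)}} = \frac{313}{\frac{1}{300 + \sqrt{565 - 108}}} = \frac{313}{\frac{1}{300 + \sqrt{457}}} = 313 \left(300 + \sqrt{457}\right) = 93900 + 313 \sqrt{457}$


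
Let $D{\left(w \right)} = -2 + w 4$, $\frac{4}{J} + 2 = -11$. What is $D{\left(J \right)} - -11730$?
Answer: $\frac{152448}{13} \approx 11727.0$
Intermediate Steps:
$J = - \frac{4}{13}$ ($J = \frac{4}{-2 - 11} = \frac{4}{-13} = 4 \left(- \frac{1}{13}\right) = - \frac{4}{13} \approx -0.30769$)
$D{\left(w \right)} = -2 + 4 w$
$D{\left(J \right)} - -11730 = \left(-2 + 4 \left(- \frac{4}{13}\right)\right) - -11730 = \left(-2 - \frac{16}{13}\right) + 11730 = - \frac{42}{13} + 11730 = \frac{152448}{13}$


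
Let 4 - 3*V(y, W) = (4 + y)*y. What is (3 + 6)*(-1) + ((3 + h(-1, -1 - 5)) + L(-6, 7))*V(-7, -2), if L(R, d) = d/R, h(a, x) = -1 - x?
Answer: -859/18 ≈ -47.722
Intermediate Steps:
V(y, W) = 4/3 - y*(4 + y)/3 (V(y, W) = 4/3 - (4 + y)*y/3 = 4/3 - y*(4 + y)/3)
(3 + 6)*(-1) + ((3 + h(-1, -1 - 5)) + L(-6, 7))*V(-7, -2) = (3 + 6)*(-1) + ((3 + (-1 - (-1 - 5))) + 7/(-6))*(4/3 - 4/3*(-7) - ⅓*(-7)²) = 9*(-1) + ((3 + (-1 - 1*(-6))) + 7*(-⅙))*(4/3 + 28/3 - ⅓*49) = -9 + ((3 + (-1 + 6)) - 7/6)*(4/3 + 28/3 - 49/3) = -9 + ((3 + 5) - 7/6)*(-17/3) = -9 + (8 - 7/6)*(-17/3) = -9 + (41/6)*(-17/3) = -9 - 697/18 = -859/18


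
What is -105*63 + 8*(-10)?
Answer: -6695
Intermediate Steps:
-105*63 + 8*(-10) = -6615 - 80 = -6695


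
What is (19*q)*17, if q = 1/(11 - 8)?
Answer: 323/3 ≈ 107.67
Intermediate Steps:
q = ⅓ (q = 1/3 = ⅓ ≈ 0.33333)
(19*q)*17 = (19*(⅓))*17 = (19/3)*17 = 323/3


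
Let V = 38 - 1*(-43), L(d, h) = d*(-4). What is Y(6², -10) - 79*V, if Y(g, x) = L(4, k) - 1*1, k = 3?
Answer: -6416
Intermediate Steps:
L(d, h) = -4*d
Y(g, x) = -17 (Y(g, x) = -4*4 - 1*1 = -16 - 1 = -17)
V = 81 (V = 38 + 43 = 81)
Y(6², -10) - 79*V = -17 - 79*81 = -17 - 6399 = -6416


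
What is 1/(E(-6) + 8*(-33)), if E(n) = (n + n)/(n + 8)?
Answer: -1/270 ≈ -0.0037037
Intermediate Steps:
E(n) = 2*n/(8 + n) (E(n) = (2*n)/(8 + n) = 2*n/(8 + n))
1/(E(-6) + 8*(-33)) = 1/(2*(-6)/(8 - 6) + 8*(-33)) = 1/(2*(-6)/2 - 264) = 1/(2*(-6)*(½) - 264) = 1/(-6 - 264) = 1/(-270) = -1/270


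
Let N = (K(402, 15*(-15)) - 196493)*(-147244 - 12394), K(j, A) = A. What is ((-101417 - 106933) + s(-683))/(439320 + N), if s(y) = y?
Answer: -209033/31404107404 ≈ -6.6562e-6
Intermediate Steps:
N = 31403668084 (N = (15*(-15) - 196493)*(-147244 - 12394) = (-225 - 196493)*(-159638) = -196718*(-159638) = 31403668084)
((-101417 - 106933) + s(-683))/(439320 + N) = ((-101417 - 106933) - 683)/(439320 + 31403668084) = (-208350 - 683)/31404107404 = -209033*1/31404107404 = -209033/31404107404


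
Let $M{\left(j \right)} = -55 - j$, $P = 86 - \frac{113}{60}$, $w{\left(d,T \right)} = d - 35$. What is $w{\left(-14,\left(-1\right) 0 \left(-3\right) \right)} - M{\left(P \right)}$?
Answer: $\frac{5407}{60} \approx 90.117$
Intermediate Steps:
$w{\left(d,T \right)} = -35 + d$
$P = \frac{5047}{60}$ ($P = 86 - 113 \cdot \frac{1}{60} = 86 - \frac{113}{60} = \frac{5047}{60} \approx 84.117$)
$w{\left(-14,\left(-1\right) 0 \left(-3\right) \right)} - M{\left(P \right)} = \left(-35 - 14\right) - \left(-55 - \frac{5047}{60}\right) = -49 - \left(-55 - \frac{5047}{60}\right) = -49 - - \frac{8347}{60} = -49 + \frac{8347}{60} = \frac{5407}{60}$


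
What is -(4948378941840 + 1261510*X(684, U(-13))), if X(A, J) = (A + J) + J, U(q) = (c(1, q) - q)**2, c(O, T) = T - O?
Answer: -4949244337700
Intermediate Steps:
U(q) = 1 (U(q) = ((q - 1*1) - q)**2 = ((q - 1) - q)**2 = ((-1 + q) - q)**2 = (-1)**2 = 1)
X(A, J) = A + 2*J
-(4948378941840 + 1261510*X(684, U(-13))) = -(4949241814680 + 2523020) = -1261510/(1/((684 + 2) + 3922584)) = -1261510/(1/(686 + 3922584)) = -1261510/(1/3923270) = -1261510/1/3923270 = -1261510*3923270 = -4949244337700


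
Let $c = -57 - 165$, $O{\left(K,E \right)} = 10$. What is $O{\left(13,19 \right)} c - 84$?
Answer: $-2304$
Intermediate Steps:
$c = -222$
$O{\left(13,19 \right)} c - 84 = 10 \left(-222\right) - 84 = -2220 - 84 = -2304$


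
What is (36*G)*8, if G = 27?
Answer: 7776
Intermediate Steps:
(36*G)*8 = (36*27)*8 = 972*8 = 7776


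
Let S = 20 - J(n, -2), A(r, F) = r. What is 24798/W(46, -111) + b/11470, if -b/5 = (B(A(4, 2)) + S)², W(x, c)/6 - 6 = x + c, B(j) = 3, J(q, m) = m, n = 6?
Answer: -9517977/135346 ≈ -70.323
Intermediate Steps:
W(x, c) = 36 + 6*c + 6*x (W(x, c) = 36 + 6*(x + c) = 36 + 6*(c + x) = 36 + (6*c + 6*x) = 36 + 6*c + 6*x)
S = 22 (S = 20 - 1*(-2) = 20 + 2 = 22)
b = -3125 (b = -5*(3 + 22)² = -5*25² = -5*625 = -3125)
24798/W(46, -111) + b/11470 = 24798/(36 + 6*(-111) + 6*46) - 3125/11470 = 24798/(36 - 666 + 276) - 3125*1/11470 = 24798/(-354) - 625/2294 = 24798*(-1/354) - 625/2294 = -4133/59 - 625/2294 = -9517977/135346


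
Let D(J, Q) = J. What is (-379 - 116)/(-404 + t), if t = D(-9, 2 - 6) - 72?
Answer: 99/97 ≈ 1.0206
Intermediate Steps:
t = -81 (t = -9 - 72 = -81)
(-379 - 116)/(-404 + t) = (-379 - 116)/(-404 - 81) = -495/(-485) = -495*(-1/485) = 99/97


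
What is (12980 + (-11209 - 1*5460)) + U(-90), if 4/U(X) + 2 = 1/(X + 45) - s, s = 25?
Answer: -1121501/304 ≈ -3689.1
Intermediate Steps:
U(X) = 4/(-27 + 1/(45 + X)) (U(X) = 4/(-2 + (1/(X + 45) - 1*25)) = 4/(-2 + (1/(45 + X) - 25)) = 4/(-2 + (-25 + 1/(45 + X))) = 4/(-27 + 1/(45 + X)))
(12980 + (-11209 - 1*5460)) + U(-90) = (12980 + (-11209 - 1*5460)) + 4*(-45 - 1*(-90))/(1214 + 27*(-90)) = (12980 + (-11209 - 5460)) + 4*(-45 + 90)/(1214 - 2430) = (12980 - 16669) + 4*45/(-1216) = -3689 + 4*(-1/1216)*45 = -3689 - 45/304 = -1121501/304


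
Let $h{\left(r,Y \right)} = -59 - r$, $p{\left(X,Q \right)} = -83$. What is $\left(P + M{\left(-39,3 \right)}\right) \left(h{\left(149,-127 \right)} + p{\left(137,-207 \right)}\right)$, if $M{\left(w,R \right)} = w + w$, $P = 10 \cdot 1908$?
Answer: $-5529582$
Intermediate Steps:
$P = 19080$
$M{\left(w,R \right)} = 2 w$
$\left(P + M{\left(-39,3 \right)}\right) \left(h{\left(149,-127 \right)} + p{\left(137,-207 \right)}\right) = \left(19080 + 2 \left(-39\right)\right) \left(\left(-59 - 149\right) - 83\right) = \left(19080 - 78\right) \left(\left(-59 - 149\right) - 83\right) = 19002 \left(-208 - 83\right) = 19002 \left(-291\right) = -5529582$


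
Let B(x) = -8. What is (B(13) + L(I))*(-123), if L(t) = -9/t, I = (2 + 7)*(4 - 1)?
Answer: 1025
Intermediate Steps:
I = 27 (I = 9*3 = 27)
(B(13) + L(I))*(-123) = (-8 - 9/27)*(-123) = (-8 - 9*1/27)*(-123) = (-8 - ⅓)*(-123) = -25/3*(-123) = 1025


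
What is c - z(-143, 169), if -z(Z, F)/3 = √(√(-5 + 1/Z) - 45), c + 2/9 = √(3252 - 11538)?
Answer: -2/9 + 3*√(-920205 + 286*I*√25597)/143 + I*√8286 ≈ 0.27797 + 111.16*I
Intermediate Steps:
c = -2/9 + I*√8286 (c = -2/9 + √(3252 - 11538) = -2/9 + √(-8286) = -2/9 + I*√8286 ≈ -0.22222 + 91.027*I)
z(Z, F) = -3*√(-45 + √(-5 + 1/Z)) (z(Z, F) = -3*√(√(-5 + 1/Z) - 45) = -3*√(-45 + √(-5 + 1/Z)))
c - z(-143, 169) = (-2/9 + I*√8286) - (-3)*√(-45 + √(-5 + 1/(-143))) = (-2/9 + I*√8286) - (-3)*√(-45 + √(-5 - 1/143)) = (-2/9 + I*√8286) - (-3)*√(-45 + √(-716/143)) = (-2/9 + I*√8286) - (-3)*√(-45 + 2*I*√25597/143) = (-2/9 + I*√8286) + 3*√(-45 + 2*I*√25597/143) = -2/9 + 3*√(-45 + 2*I*√25597/143) + I*√8286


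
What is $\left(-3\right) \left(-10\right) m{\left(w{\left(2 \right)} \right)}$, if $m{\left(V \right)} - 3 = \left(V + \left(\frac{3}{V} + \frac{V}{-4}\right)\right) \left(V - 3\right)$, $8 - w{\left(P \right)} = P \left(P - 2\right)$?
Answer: $\frac{4185}{4} \approx 1046.3$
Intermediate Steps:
$w{\left(P \right)} = 8 - P \left(-2 + P\right)$ ($w{\left(P \right)} = 8 - P \left(P - 2\right) = 8 - P \left(-2 + P\right)$)
$m{\left(V \right)} = 3 + \left(-3 + V\right) \left(\frac{3}{V} + \frac{3 V}{4}\right)$ ($m{\left(V \right)} = 3 + \left(V + \left(\frac{3}{V} + \frac{V}{-4}\right)\right) \left(V - 3\right) = 3 + \left(V + \left(\frac{3}{V} + V \left(- \frac{1}{4}\right)\right)\right) \left(-3 + V\right) = 3 + \left(V - \left(- \frac{3}{V} + \frac{V}{4}\right)\right) \left(-3 + V\right) = 3 + \left(\frac{3}{V} + \frac{3 V}{4}\right) \left(-3 + V\right) = 3 + \left(-3 + V\right) \left(\frac{3}{V} + \frac{3 V}{4}\right)$)
$\left(-3\right) \left(-10\right) m{\left(w{\left(2 \right)} \right)} = \left(-3\right) \left(-10\right) \frac{3 \left(-12 + \left(8 - 2^{2} + 2 \cdot 2\right) \left(8 + \left(8 - 2^{2} + 2 \cdot 2\right)^{2} - 3 \left(8 - 2^{2} + 2 \cdot 2\right)\right)\right)}{4 \left(8 - 2^{2} + 2 \cdot 2\right)} = 30 \frac{3 \left(-12 + \left(8 - 4 + 4\right) \left(8 + \left(8 - 4 + 4\right)^{2} - 3 \left(8 - 4 + 4\right)\right)\right)}{4 \left(8 - 4 + 4\right)} = 30 \frac{3 \left(-12 + 8 \left(8 + 8^{2} - 24\right)\right)}{4 \cdot 8} = 30 \cdot \frac{3}{4} \cdot \frac{1}{8} \left(-12 + 8 \left(8 + 64 - 24\right)\right) = 30 \cdot \frac{3}{4} \cdot \frac{1}{8} \left(-12 + 8 \cdot 48\right) = 30 \cdot \frac{3}{4} \cdot \frac{1}{8} \left(-12 + 384\right) = 30 \cdot \frac{3}{4} \cdot \frac{1}{8} \cdot 372 = 30 \cdot \frac{279}{8} = \frac{4185}{4}$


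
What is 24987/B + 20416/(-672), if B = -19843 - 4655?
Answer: -598313/19054 ≈ -31.401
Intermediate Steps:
B = -24498
24987/B + 20416/(-672) = 24987/(-24498) + 20416/(-672) = 24987*(-1/24498) + 20416*(-1/672) = -8329/8166 - 638/21 = -598313/19054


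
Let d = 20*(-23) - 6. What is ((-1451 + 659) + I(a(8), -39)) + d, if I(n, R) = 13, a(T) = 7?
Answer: -1245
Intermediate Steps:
d = -466 (d = -460 - 6 = -466)
((-1451 + 659) + I(a(8), -39)) + d = ((-1451 + 659) + 13) - 466 = (-792 + 13) - 466 = -779 - 466 = -1245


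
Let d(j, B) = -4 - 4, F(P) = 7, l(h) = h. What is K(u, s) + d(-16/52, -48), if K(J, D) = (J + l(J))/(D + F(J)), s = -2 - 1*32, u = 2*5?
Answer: -236/27 ≈ -8.7407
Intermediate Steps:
u = 10
s = -34 (s = -2 - 32 = -34)
d(j, B) = -8
K(J, D) = 2*J/(7 + D) (K(J, D) = (J + J)/(D + 7) = (2*J)/(7 + D) = 2*J/(7 + D))
K(u, s) + d(-16/52, -48) = 2*10/(7 - 34) - 8 = 2*10/(-27) - 8 = 2*10*(-1/27) - 8 = -20/27 - 8 = -236/27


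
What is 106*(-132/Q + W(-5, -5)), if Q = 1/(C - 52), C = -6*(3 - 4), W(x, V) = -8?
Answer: 642784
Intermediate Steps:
C = 6 (C = -6*(-1) = 6)
Q = -1/46 (Q = 1/(6 - 52) = 1/(-46) = -1/46 ≈ -0.021739)
106*(-132/Q + W(-5, -5)) = 106*(-132/(-1/46) - 8) = 106*(-132*(-46) - 8) = 106*(6072 - 8) = 106*6064 = 642784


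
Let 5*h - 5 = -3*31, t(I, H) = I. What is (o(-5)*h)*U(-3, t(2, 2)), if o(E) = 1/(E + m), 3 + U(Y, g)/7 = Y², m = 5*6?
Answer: -3696/125 ≈ -29.568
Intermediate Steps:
h = -88/5 (h = 1 + (-3*31)/5 = 1 + (⅕)*(-93) = 1 - 93/5 = -88/5 ≈ -17.600)
m = 30
U(Y, g) = -21 + 7*Y²
o(E) = 1/(30 + E) (o(E) = 1/(E + 30) = 1/(30 + E))
(o(-5)*h)*U(-3, t(2, 2)) = (-88/5/(30 - 5))*(-21 + 7*(-3)²) = (-88/5/25)*(-21 + 7*9) = ((1/25)*(-88/5))*(-21 + 63) = -88/125*42 = -3696/125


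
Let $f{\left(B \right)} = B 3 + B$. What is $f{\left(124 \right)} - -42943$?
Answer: $43439$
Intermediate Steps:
$f{\left(B \right)} = 4 B$ ($f{\left(B \right)} = 3 B + B = 4 B$)
$f{\left(124 \right)} - -42943 = 4 \cdot 124 - -42943 = 496 + 42943 = 43439$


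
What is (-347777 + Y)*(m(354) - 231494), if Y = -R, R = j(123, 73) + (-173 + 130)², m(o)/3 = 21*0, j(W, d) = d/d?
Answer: 80936552738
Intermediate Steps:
j(W, d) = 1
m(o) = 0 (m(o) = 3*(21*0) = 3*0 = 0)
R = 1850 (R = 1 + (-173 + 130)² = 1 + (-43)² = 1 + 1849 = 1850)
Y = -1850 (Y = -1*1850 = -1850)
(-347777 + Y)*(m(354) - 231494) = (-347777 - 1850)*(0 - 231494) = -349627*(-231494) = 80936552738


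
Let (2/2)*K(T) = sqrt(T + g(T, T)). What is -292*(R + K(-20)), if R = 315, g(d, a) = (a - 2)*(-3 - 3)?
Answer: -91980 - 1168*sqrt(7) ≈ -95070.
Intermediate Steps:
g(d, a) = 12 - 6*a (g(d, a) = (-2 + a)*(-6) = 12 - 6*a)
K(T) = sqrt(12 - 5*T) (K(T) = sqrt(T + (12 - 6*T)) = sqrt(12 - 5*T))
-292*(R + K(-20)) = -292*(315 + sqrt(12 - 5*(-20))) = -292*(315 + sqrt(12 + 100)) = -292*(315 + sqrt(112)) = -292*(315 + 4*sqrt(7)) = -91980 - 1168*sqrt(7)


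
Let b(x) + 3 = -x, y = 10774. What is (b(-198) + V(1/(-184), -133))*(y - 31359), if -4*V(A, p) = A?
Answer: -128451295/32 ≈ -4.0141e+6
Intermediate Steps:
V(A, p) = -A/4
b(x) = -3 - x
(b(-198) + V(1/(-184), -133))*(y - 31359) = ((-3 - 1*(-198)) - ¼/(-184))*(10774 - 31359) = ((-3 + 198) - ¼*(-1/184))*(-20585) = (195 + 1/736)*(-20585) = (143521/736)*(-20585) = -128451295/32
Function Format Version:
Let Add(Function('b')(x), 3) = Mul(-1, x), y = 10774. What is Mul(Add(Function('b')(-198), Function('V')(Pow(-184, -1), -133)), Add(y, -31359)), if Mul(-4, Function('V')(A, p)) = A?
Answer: Rational(-128451295, 32) ≈ -4.0141e+6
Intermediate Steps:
Function('V')(A, p) = Mul(Rational(-1, 4), A)
Function('b')(x) = Add(-3, Mul(-1, x))
Mul(Add(Function('b')(-198), Function('V')(Pow(-184, -1), -133)), Add(y, -31359)) = Mul(Add(Add(-3, Mul(-1, -198)), Mul(Rational(-1, 4), Pow(-184, -1))), Add(10774, -31359)) = Mul(Add(Add(-3, 198), Mul(Rational(-1, 4), Rational(-1, 184))), -20585) = Mul(Add(195, Rational(1, 736)), -20585) = Mul(Rational(143521, 736), -20585) = Rational(-128451295, 32)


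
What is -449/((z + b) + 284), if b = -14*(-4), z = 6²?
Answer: -449/376 ≈ -1.1941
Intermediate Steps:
z = 36
b = 56
-449/((z + b) + 284) = -449/((36 + 56) + 284) = -449/(92 + 284) = -449/376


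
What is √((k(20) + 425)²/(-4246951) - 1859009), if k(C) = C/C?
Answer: I*√33530189108564306285/4246951 ≈ 1363.5*I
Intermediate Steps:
k(C) = 1
√((k(20) + 425)²/(-4246951) - 1859009) = √((1 + 425)²/(-4246951) - 1859009) = √(426²*(-1/4246951) - 1859009) = √(181476*(-1/4246951) - 1859009) = √(-181476/4246951 - 1859009) = √(-7895120313035/4246951) = I*√33530189108564306285/4246951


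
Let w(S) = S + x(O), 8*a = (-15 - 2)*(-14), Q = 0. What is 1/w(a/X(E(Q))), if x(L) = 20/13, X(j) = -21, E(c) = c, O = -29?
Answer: 156/19 ≈ 8.2105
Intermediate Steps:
x(L) = 20/13 (x(L) = 20*(1/13) = 20/13)
a = 119/4 (a = ((-15 - 2)*(-14))/8 = (-17*(-14))/8 = (⅛)*238 = 119/4 ≈ 29.750)
w(S) = 20/13 + S (w(S) = S + 20/13 = 20/13 + S)
1/w(a/X(E(Q))) = 1/(20/13 + (119/4)/(-21)) = 1/(20/13 + (119/4)*(-1/21)) = 1/(20/13 - 17/12) = 1/(19/156) = 156/19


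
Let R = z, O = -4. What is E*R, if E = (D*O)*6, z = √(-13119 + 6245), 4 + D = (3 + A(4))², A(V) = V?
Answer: -1080*I*√6874 ≈ -89542.0*I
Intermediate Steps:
D = 45 (D = -4 + (3 + 4)² = -4 + 7² = -4 + 49 = 45)
z = I*√6874 (z = √(-6874) = I*√6874 ≈ 82.91*I)
R = I*√6874 ≈ 82.91*I
E = -1080 (E = (45*(-4))*6 = -180*6 = -1080)
E*R = -1080*I*√6874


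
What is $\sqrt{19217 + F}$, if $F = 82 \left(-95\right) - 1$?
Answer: $\sqrt{11426} \approx 106.89$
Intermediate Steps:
$F = -7791$ ($F = -7790 - 1 = -7791$)
$\sqrt{19217 + F} = \sqrt{19217 - 7791} = \sqrt{11426}$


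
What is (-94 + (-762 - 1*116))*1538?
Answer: -1494936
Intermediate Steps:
(-94 + (-762 - 1*116))*1538 = (-94 + (-762 - 116))*1538 = (-94 - 878)*1538 = -972*1538 = -1494936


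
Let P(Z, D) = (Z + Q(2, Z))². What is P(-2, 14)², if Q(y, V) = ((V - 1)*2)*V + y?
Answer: 20736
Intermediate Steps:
Q(y, V) = y + V*(-2 + 2*V) (Q(y, V) = ((-1 + V)*2)*V + y = (-2 + 2*V)*V + y = V*(-2 + 2*V) + y = y + V*(-2 + 2*V))
P(Z, D) = (2 - Z + 2*Z²)² (P(Z, D) = (Z + (2 - 2*Z + 2*Z²))² = (2 - Z + 2*Z²)²)
P(-2, 14)² = ((2 - 1*(-2) + 2*(-2)²)²)² = ((2 + 2 + 2*4)²)² = ((2 + 2 + 8)²)² = (12²)² = 144² = 20736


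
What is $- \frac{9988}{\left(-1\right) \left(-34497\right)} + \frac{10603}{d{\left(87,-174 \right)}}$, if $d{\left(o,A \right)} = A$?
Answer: $- \frac{122503201}{2000826} \approx -61.226$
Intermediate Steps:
$- \frac{9988}{\left(-1\right) \left(-34497\right)} + \frac{10603}{d{\left(87,-174 \right)}} = - \frac{9988}{\left(-1\right) \left(-34497\right)} + \frac{10603}{-174} = - \frac{9988}{34497} + 10603 \left(- \frac{1}{174}\right) = \left(-9988\right) \frac{1}{34497} - \frac{10603}{174} = - \frac{9988}{34497} - \frac{10603}{174} = - \frac{122503201}{2000826}$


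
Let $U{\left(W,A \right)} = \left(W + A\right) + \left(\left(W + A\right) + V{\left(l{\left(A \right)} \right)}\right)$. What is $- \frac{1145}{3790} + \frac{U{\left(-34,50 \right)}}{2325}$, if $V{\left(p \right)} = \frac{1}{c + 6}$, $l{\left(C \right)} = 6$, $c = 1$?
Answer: $- \frac{47419}{164486} \approx -0.28829$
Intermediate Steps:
$V{\left(p \right)} = \frac{1}{7}$ ($V{\left(p \right)} = \frac{1}{1 + 6} = \frac{1}{7}$)
$U{\left(W,A \right)} = \frac{1}{7} + 2 A + 2 W$ ($U{\left(W,A \right)} = \left(W + A\right) + \left(\left(W + A\right) + \frac{1}{7}\right) = \left(A + W\right) + \left(\left(A + W\right) + \frac{1}{7}\right) = \left(A + W\right) + \left(\frac{1}{7} + A + W\right) = \frac{1}{7} + 2 A + 2 W$)
$- \frac{1145}{3790} + \frac{U{\left(-34,50 \right)}}{2325} = - \frac{1145}{3790} + \frac{\frac{1}{7} + 2 \cdot 50 + 2 \left(-34\right)}{2325} = \left(-1145\right) \frac{1}{3790} + \left(\frac{1}{7} + 100 - 68\right) \frac{1}{2325} = - \frac{229}{758} + \frac{225}{7} \cdot \frac{1}{2325} = - \frac{229}{758} + \frac{3}{217} = - \frac{47419}{164486}$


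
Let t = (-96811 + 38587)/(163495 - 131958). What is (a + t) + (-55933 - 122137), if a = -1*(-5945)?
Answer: -5428364349/31537 ≈ -1.7213e+5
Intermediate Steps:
a = 5945
t = -58224/31537 ≈ -1.8462
(a + t) + (-55933 - 122137) = (5945 - 58224/31537) + (-55933 - 122137) = 187429241/31537 - 178070 = -5428364349/31537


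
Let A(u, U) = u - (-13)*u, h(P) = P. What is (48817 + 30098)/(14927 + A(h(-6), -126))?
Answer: 78915/14843 ≈ 5.3167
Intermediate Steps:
A(u, U) = 14*u (A(u, U) = u + 13*u = 14*u)
(48817 + 30098)/(14927 + A(h(-6), -126)) = (48817 + 30098)/(14927 + 14*(-6)) = 78915/(14927 - 84) = 78915/14843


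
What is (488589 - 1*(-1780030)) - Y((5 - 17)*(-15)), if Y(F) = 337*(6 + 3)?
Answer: 2265586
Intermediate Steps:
Y(F) = 3033 (Y(F) = 337*9 = 3033)
(488589 - 1*(-1780030)) - Y((5 - 17)*(-15)) = (488589 - 1*(-1780030)) - 1*3033 = (488589 + 1780030) - 3033 = 2268619 - 3033 = 2265586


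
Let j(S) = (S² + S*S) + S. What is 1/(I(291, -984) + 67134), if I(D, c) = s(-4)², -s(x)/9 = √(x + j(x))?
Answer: 1/69078 ≈ 1.4476e-5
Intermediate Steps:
j(S) = S + 2*S² (j(S) = (S² + S²) + S = 2*S² + S = S + 2*S²)
s(x) = -9*√(x + x*(1 + 2*x))
I(D, c) = 1944 (I(D, c) = (-9*√2*√(-4*(1 - 4)))² = (-9*√2*√(-4*(-3)))² = (-9*√2*√12)² = (-9*√2*2*√3)² = (-18*√6)² = 1944)
1/(I(291, -984) + 67134) = 1/(1944 + 67134) = 1/69078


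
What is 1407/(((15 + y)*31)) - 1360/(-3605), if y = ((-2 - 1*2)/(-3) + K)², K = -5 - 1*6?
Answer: 17359655/21814576 ≈ 0.79578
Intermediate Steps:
K = -11 (K = -5 - 6 = -11)
y = 841/9 (y = ((-2 - 1*2)/(-3) - 11)² = ((-2 - 2)*(-⅓) - 11)² = (-4*(-⅓) - 11)² = (4/3 - 11)² = (-29/3)² = 841/9 ≈ 93.444)
1407/(((15 + y)*31)) - 1360/(-3605) = 1407/(((15 + 841/9)*31)) - 1360/(-3605) = 1407/(((976/9)*31)) - 1360*(-1/3605) = 1407/(30256/9) + 272/721 = 1407*(9/30256) + 272/721 = 12663/30256 + 272/721 = 17359655/21814576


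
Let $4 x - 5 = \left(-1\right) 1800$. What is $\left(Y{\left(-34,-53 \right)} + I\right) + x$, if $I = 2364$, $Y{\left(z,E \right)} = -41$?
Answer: $\frac{7497}{4} \approx 1874.3$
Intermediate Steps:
$x = - \frac{1795}{4}$ ($x = \frac{5}{4} + \frac{\left(-1\right) 1800}{4} = \frac{5}{4} + \frac{1}{4} \left(-1800\right) = \frac{5}{4} - 450 = - \frac{1795}{4} \approx -448.75$)
$\left(Y{\left(-34,-53 \right)} + I\right) + x = \left(-41 + 2364\right) - \frac{1795}{4} = 2323 - \frac{1795}{4} = \frac{7497}{4}$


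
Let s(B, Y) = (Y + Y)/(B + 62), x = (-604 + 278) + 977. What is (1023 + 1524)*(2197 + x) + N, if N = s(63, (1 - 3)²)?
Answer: 906732008/125 ≈ 7.2539e+6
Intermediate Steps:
x = 651 (x = -326 + 977 = 651)
s(B, Y) = 2*Y/(62 + B) (s(B, Y) = (2*Y)/(62 + B) = 2*Y/(62 + B))
N = 8/125 (N = 2*(1 - 3)²/(62 + 63) = 2*(-2)²/125 = 2*4*(1/125) = 8/125 ≈ 0.064000)
(1023 + 1524)*(2197 + x) + N = (1023 + 1524)*(2197 + 651) + 8/125 = 2547*2848 + 8/125 = 7253856 + 8/125 = 906732008/125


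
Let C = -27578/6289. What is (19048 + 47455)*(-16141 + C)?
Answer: -6752603360481/6289 ≈ -1.0737e+9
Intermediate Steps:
C = -27578/6289 (C = -27578*1/6289 = -27578/6289 ≈ -4.3851)
(19048 + 47455)*(-16141 + C) = (19048 + 47455)*(-16141 - 27578/6289) = 66503*(-101538327/6289) = -6752603360481/6289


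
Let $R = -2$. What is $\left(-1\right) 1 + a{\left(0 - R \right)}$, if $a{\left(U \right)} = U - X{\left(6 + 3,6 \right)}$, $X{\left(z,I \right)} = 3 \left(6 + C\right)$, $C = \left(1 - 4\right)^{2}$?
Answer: $-44$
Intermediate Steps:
$C = 9$ ($C = \left(-3\right)^{2} = 9$)
$X{\left(z,I \right)} = 45$ ($X{\left(z,I \right)} = 3 \left(6 + 9\right) = 3 \cdot 15 = 45$)
$a{\left(U \right)} = -45 + U$ ($a{\left(U \right)} = U - 45 = -45 + U$)
$\left(-1\right) 1 + a{\left(0 - R \right)} = \left(-1\right) 1 + \left(-45 + \left(0 - -2\right)\right) = -1 + \left(-45 + \left(0 + 2\right)\right) = -1 + \left(-45 + 2\right) = -1 - 43 = -44$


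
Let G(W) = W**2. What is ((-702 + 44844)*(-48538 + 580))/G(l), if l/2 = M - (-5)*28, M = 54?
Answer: -529240509/37636 ≈ -14062.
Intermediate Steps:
l = 388 (l = 2*(54 - (-5)*28) = 2*(54 - 1*(-140)) = 2*(54 + 140) = 2*194 = 388)
((-702 + 44844)*(-48538 + 580))/G(l) = ((-702 + 44844)*(-48538 + 580))/(388**2) = (44142*(-47958))/150544 = -2116962036*1/150544 = -529240509/37636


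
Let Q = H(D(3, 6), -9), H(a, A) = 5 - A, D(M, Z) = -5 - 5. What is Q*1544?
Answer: 21616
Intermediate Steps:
D(M, Z) = -10
Q = 14 (Q = 5 - 1*(-9) = 5 + 9 = 14)
Q*1544 = 14*1544 = 21616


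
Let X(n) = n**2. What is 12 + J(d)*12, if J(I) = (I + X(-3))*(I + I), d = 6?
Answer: 2172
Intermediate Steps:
J(I) = 2*I*(9 + I) (J(I) = (I + (-3)**2)*(I + I) = (I + 9)*(2*I) = (9 + I)*(2*I) = 2*I*(9 + I))
12 + J(d)*12 = 12 + (2*6*(9 + 6))*12 = 12 + (2*6*15)*12 = 12 + 180*12 = 12 + 2160 = 2172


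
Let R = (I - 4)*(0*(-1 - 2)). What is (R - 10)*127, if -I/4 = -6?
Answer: -1270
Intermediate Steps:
I = 24 (I = -4*(-6) = 24)
R = 0 (R = (24 - 4)*(0*(-1 - 2)) = 20*(0*(-3)) = 20*0 = 0)
(R - 10)*127 = (0 - 10)*127 = -10*127 = -1270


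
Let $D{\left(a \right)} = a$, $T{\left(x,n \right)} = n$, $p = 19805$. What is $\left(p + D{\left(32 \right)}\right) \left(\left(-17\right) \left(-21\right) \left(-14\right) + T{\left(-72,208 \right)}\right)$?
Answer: $-95019230$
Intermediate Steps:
$\left(p + D{\left(32 \right)}\right) \left(\left(-17\right) \left(-21\right) \left(-14\right) + T{\left(-72,208 \right)}\right) = \left(19805 + 32\right) \left(\left(-17\right) \left(-21\right) \left(-14\right) + 208\right) = 19837 \left(357 \left(-14\right) + 208\right) = 19837 \left(-4998 + 208\right) = 19837 \left(-4790\right) = -95019230$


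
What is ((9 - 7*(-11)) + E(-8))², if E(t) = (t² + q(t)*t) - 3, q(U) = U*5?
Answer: 218089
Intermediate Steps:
q(U) = 5*U
E(t) = -3 + 6*t² (E(t) = (t² + (5*t)*t) - 3 = (t² + 5*t²) - 3 = 6*t² - 3 = -3 + 6*t²)
((9 - 7*(-11)) + E(-8))² = ((9 - 7*(-11)) + (-3 + 6*(-8)²))² = ((9 + 77) + (-3 + 6*64))² = (86 + (-3 + 384))² = (86 + 381)² = 467² = 218089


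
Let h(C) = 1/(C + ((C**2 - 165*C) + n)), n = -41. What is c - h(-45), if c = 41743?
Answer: 390881451/9364 ≈ 41743.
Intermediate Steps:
h(C) = 1/(-41 + C**2 - 164*C) (h(C) = 1/(C + ((C**2 - 165*C) - 41)) = 1/(C + (-41 + C**2 - 165*C)) = 1/(-41 + C**2 - 164*C))
c - h(-45) = 41743 - 1/(-41 + (-45)**2 - 164*(-45)) = 41743 - 1/(-41 + 2025 + 7380) = 41743 - 1/9364 = 390881451/9364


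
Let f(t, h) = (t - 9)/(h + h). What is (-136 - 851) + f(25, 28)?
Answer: -6907/7 ≈ -986.71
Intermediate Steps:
f(t, h) = (-9 + t)/(2*h) (f(t, h) = (-9 + t)/((2*h)) = (-9 + t)*(1/(2*h)) = (-9 + t)/(2*h))
(-136 - 851) + f(25, 28) = (-136 - 851) + (½)*(-9 + 25)/28 = -987 + (½)*(1/28)*16 = -987 + 2/7 = -6907/7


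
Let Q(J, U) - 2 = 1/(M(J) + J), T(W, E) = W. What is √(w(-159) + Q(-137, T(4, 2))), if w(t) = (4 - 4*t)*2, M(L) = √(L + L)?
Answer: √((175633 - 1282*I*√274)/(137 - I*√274)) ≈ 35.805 - 0.e-5*I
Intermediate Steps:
M(L) = √2*√L (M(L) = √(2*L) = √2*√L)
w(t) = 8 - 8*t
Q(J, U) = 2 + 1/(J + √2*√J) (Q(J, U) = 2 + 1/(√2*√J + J) = 2 + 1/(J + √2*√J))
√(w(-159) + Q(-137, T(4, 2))) = √((8 - 8*(-159)) + (1 + 2*(-137) + 2*√2*√(-137))/(-137 + √2*√(-137))) = √((8 + 1272) + (1 - 274 + 2*√2*(I*√137))/(-137 + √2*(I*√137))) = √(1280 + (1 - 274 + 2*I*√274)/(-137 + I*√274)) = √(1280 + (-273 + 2*I*√274)/(-137 + I*√274))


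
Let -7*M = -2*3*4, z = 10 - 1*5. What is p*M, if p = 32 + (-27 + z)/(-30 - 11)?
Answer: 32016/287 ≈ 111.55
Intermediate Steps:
z = 5 (z = 10 - 5 = 5)
p = 1334/41 (p = 32 + (-27 + 5)/(-30 - 11) = 32 - 22/(-41) = 32 - 22*(-1/41) = 32 + 22/41 = 1334/41 ≈ 32.537)
M = 24/7 (M = -(-2*3)*4/7 = -(-6)*4/7 = -1/7*(-24) = 24/7 ≈ 3.4286)
p*M = (1334/41)*(24/7) = 32016/287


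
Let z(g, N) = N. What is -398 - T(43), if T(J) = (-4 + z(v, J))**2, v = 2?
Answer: -1919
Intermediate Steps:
T(J) = (-4 + J)**2
-398 - T(43) = -398 - (-4 + 43)**2 = -398 - 1*39**2 = -398 - 1*1521 = -398 - 1521 = -1919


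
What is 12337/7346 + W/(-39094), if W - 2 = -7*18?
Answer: 241606791/143592262 ≈ 1.6826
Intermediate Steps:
W = -124 (W = 2 - 7*18 = 2 - 126 = -124)
12337/7346 + W/(-39094) = 12337/7346 - 124/(-39094) = 12337*(1/7346) - 124*(-1/39094) = 12337/7346 + 62/19547 = 241606791/143592262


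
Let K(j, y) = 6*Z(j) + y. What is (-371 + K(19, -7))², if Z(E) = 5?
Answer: 121104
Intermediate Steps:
K(j, y) = 30 + y (K(j, y) = 6*5 + y = 30 + y)
(-371 + K(19, -7))² = (-371 + (30 - 7))² = (-371 + 23)² = (-348)² = 121104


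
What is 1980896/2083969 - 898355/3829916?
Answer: 5714521313741/7981426216604 ≈ 0.71598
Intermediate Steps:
1980896/2083969 - 898355/3829916 = 5714521313741/7981426216604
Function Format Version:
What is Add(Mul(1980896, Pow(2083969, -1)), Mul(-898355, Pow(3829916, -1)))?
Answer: Rational(5714521313741, 7981426216604) ≈ 0.71598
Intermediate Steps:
Add(Mul(1980896, Pow(2083969, -1)), Mul(-898355, Pow(3829916, -1))) = Add(Mul(1980896, Rational(1, 2083969)), Mul(-898355, Rational(1, 3829916))) = Add(Rational(1980896, 2083969), Rational(-898355, 3829916)) = Rational(5714521313741, 7981426216604)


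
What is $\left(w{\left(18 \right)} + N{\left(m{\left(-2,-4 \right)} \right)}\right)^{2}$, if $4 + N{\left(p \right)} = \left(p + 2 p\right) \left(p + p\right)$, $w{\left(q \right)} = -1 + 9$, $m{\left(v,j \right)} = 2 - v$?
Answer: $10000$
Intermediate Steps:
$w{\left(q \right)} = 8$
$N{\left(p \right)} = -4 + 6 p^{2}$ ($N{\left(p \right)} = -4 + \left(p + 2 p\right) \left(p + p\right) = -4 + 3 p 2 p = -4 + 6 p^{2}$)
$\left(w{\left(18 \right)} + N{\left(m{\left(-2,-4 \right)} \right)}\right)^{2} = \left(8 - \left(4 - 6 \left(2 - -2\right)^{2}\right)\right)^{2} = \left(8 - \left(4 - 6 \left(2 + 2\right)^{2}\right)\right)^{2} = \left(8 - \left(4 - 6 \cdot 4^{2}\right)\right)^{2} = \left(8 + \left(-4 + 6 \cdot 16\right)\right)^{2} = \left(8 + \left(-4 + 96\right)\right)^{2} = \left(8 + 92\right)^{2} = 100^{2} = 10000$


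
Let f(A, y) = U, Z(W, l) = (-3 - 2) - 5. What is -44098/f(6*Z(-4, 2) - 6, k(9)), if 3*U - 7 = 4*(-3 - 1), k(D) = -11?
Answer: 44098/3 ≈ 14699.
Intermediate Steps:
Z(W, l) = -10 (Z(W, l) = -5 - 5 = -10)
U = -3 (U = 7/3 + (4*(-3 - 1))/3 = 7/3 + (4*(-4))/3 = 7/3 + (⅓)*(-16) = 7/3 - 16/3 = -3)
f(A, y) = -3
-44098/f(6*Z(-4, 2) - 6, k(9)) = -44098/(-3) = -44098*(-⅓) = 44098/3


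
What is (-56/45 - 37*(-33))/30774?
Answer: 54889/1384830 ≈ 0.039636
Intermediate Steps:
(-56/45 - 37*(-33))/30774 = (-56*1/45 + 1221)*(1/30774) = (-56/45 + 1221)*(1/30774) = (54889/45)*(1/30774) = 54889/1384830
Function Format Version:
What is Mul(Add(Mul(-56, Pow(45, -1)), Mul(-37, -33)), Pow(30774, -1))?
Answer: Rational(54889, 1384830) ≈ 0.039636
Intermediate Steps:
Mul(Add(Mul(-56, Pow(45, -1)), Mul(-37, -33)), Pow(30774, -1)) = Mul(Add(Mul(-56, Rational(1, 45)), 1221), Rational(1, 30774)) = Mul(Add(Rational(-56, 45), 1221), Rational(1, 30774)) = Mul(Rational(54889, 45), Rational(1, 30774)) = Rational(54889, 1384830)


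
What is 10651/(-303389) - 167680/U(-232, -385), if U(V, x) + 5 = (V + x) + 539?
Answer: 50871383487/25181287 ≈ 2020.2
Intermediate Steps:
U(V, x) = 534 + V + x (U(V, x) = -5 + ((V + x) + 539) = -5 + (539 + V + x) = 534 + V + x)
10651/(-303389) - 167680/U(-232, -385) = 10651/(-303389) - 167680/(534 - 232 - 385) = 10651*(-1/303389) - 167680/(-83) = -10651/303389 - 167680*(-1/83) = -10651/303389 + 167680/83 = 50871383487/25181287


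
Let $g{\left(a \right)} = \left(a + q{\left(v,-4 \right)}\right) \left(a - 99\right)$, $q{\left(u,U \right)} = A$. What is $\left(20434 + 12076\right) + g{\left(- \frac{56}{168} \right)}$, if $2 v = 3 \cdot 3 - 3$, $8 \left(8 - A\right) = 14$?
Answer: $\frac{574601}{18} \approx 31922.0$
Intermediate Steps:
$A = \frac{25}{4}$ ($A = 8 - \frac{7}{4} = \frac{25}{4} \approx 6.25$)
$v = 3$ ($v = \frac{3 \cdot 3 - 3}{2} = \frac{9 - 3}{2} = \frac{1}{2} \cdot 6 = 3$)
$q{\left(u,U \right)} = \frac{25}{4}$
$g{\left(a \right)} = \left(-99 + a\right) \left(\frac{25}{4} + a\right)$ ($g{\left(a \right)} = \left(a + \frac{25}{4}\right) \left(a - 99\right) = \left(\frac{25}{4} + a\right) \left(-99 + a\right) = \left(-99 + a\right) \left(\frac{25}{4} + a\right)$)
$\left(20434 + 12076\right) + g{\left(- \frac{56}{168} \right)} = \left(20434 + 12076\right) - \left(\frac{2475}{4} - \frac{1}{9} + \frac{371}{4} \left(-56\right) \frac{1}{168}\right) = 32510 - \left(\frac{2475}{4} - \frac{1}{9} + \frac{371}{4} \left(-56\right) \frac{1}{168}\right) = 32510 - \left(\frac{3527}{6} - \frac{1}{9}\right) = 32510 + \left(- \frac{2475}{4} + \frac{1}{9} + \frac{371}{12}\right) = 32510 - \frac{10579}{18} = \frac{574601}{18}$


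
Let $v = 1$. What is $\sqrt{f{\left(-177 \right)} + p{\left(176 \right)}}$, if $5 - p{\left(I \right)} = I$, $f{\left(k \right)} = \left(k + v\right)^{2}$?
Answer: $\sqrt{30805} \approx 175.51$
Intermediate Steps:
$f{\left(k \right)} = \left(1 + k\right)^{2}$ ($f{\left(k \right)} = \left(k + 1\right)^{2} = \left(1 + k\right)^{2}$)
$p{\left(I \right)} = 5 - I$
$\sqrt{f{\left(-177 \right)} + p{\left(176 \right)}} = \sqrt{\left(1 - 177\right)^{2} + \left(5 - 176\right)} = \sqrt{\left(-176\right)^{2} + \left(5 - 176\right)} = \sqrt{30976 - 171} = \sqrt{30805}$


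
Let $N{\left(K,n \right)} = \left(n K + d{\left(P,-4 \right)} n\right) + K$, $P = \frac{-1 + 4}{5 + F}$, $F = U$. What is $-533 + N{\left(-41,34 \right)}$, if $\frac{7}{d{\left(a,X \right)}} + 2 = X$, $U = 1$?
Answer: $- \frac{6023}{3} \approx -2007.7$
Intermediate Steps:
$F = 1$
$P = \frac{1}{2}$ ($P = \frac{-1 + 4}{5 + 1} = \frac{3}{6} = 3 \cdot \frac{1}{6} = \frac{1}{2} \approx 0.5$)
$d{\left(a,X \right)} = \frac{7}{-2 + X}$
$N{\left(K,n \right)} = K - \frac{7 n}{6} + K n$ ($N{\left(K,n \right)} = \left(n K + \frac{7}{-2 - 4} n\right) + K = \left(K n + \frac{7}{-6} n\right) + K = \left(K n + 7 \left(- \frac{1}{6}\right) n\right) + K = \left(K n - \frac{7 n}{6}\right) + K = \left(- \frac{7 n}{6} + K n\right) + K = K - \frac{7 n}{6} + K n$)
$-533 + N{\left(-41,34 \right)} = -533 - \frac{4424}{3} = - \frac{6023}{3}$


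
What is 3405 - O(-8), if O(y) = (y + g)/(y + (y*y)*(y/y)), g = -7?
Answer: 190695/56 ≈ 3405.3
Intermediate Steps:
O(y) = (-7 + y)/(y + y²) (O(y) = (y - 7)/(y + (y*y)*(y/y)) = (-7 + y)/(y + y²*1) = (-7 + y)/(y + y²))
3405 - O(-8) = 3405 - (-7 - 8)/((-8)*(1 - 8)) = 3405 - (-1)*(-15)/(8*(-7)) = 3405 - (-1)*(-1)*(-15)/(8*7) = 3405 - 1*(-15/56) = 3405 + 15/56 = 190695/56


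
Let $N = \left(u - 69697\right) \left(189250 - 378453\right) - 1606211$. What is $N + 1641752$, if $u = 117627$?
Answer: $-9068464249$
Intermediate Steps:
$N = -9070106001$ ($N = \left(117627 - 69697\right) \left(189250 - 378453\right) - 1606211 = 47930 \left(-189203\right) - 1606211 = -9068499790 - 1606211 = -9070106001$)
$N + 1641752 = -9070106001 + 1641752 = -9068464249$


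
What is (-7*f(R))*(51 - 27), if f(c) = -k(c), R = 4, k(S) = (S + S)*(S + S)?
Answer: 10752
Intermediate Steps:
k(S) = 4*S² (k(S) = (2*S)*(2*S) = 4*S²)
f(c) = -4*c²
(-7*f(R))*(51 - 27) = (-(-28)*4²)*(51 - 27) = -(-28)*16*24 = -7*(-64)*24 = 448*24 = 10752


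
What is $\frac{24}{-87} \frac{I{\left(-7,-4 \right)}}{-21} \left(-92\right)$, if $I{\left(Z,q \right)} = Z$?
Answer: $\frac{736}{87} \approx 8.4598$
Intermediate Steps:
$\frac{24}{-87} \frac{I{\left(-7,-4 \right)}}{-21} \left(-92\right) = \frac{24}{-87} \left(- \frac{7}{-21}\right) \left(-92\right) = 24 \left(- \frac{1}{87}\right) \left(\left(-7\right) \left(- \frac{1}{21}\right)\right) \left(-92\right) = \left(- \frac{8}{29}\right) \frac{1}{3} \left(-92\right) = \left(- \frac{8}{87}\right) \left(-92\right) = \frac{736}{87}$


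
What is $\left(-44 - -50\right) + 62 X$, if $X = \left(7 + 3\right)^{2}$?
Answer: $6206$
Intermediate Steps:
$X = 100$ ($X = 10^{2} = 100$)
$\left(-44 - -50\right) + 62 X = \left(-44 - -50\right) + 62 \cdot 100 = \left(-44 + 50\right) + 6200 = 6 + 6200 = 6206$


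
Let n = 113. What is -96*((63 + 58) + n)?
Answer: -22464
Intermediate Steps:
-96*((63 + 58) + n) = -96*((63 + 58) + 113) = -96*(121 + 113) = -96*234 = -22464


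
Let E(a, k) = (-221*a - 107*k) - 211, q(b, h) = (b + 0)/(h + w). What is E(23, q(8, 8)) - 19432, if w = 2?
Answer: -124058/5 ≈ -24812.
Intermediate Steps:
q(b, h) = b/(2 + h) (q(b, h) = (b + 0)/(h + 2) = b/(2 + h))
E(a, k) = -211 - 221*a - 107*k
E(23, q(8, 8)) - 19432 = (-211 - 221*23 - 856/(2 + 8)) - 19432 = (-211 - 5083 - 856/10) - 19432 = (-211 - 5083 - 107*⅘) - 19432 = (-211 - 5083 - 428/5) - 19432 = -26898/5 - 19432 = -124058/5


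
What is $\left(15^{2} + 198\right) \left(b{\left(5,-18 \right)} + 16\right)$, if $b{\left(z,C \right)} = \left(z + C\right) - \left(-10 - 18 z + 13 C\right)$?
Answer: $142551$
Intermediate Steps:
$b{\left(z,C \right)} = 10 - 12 C + 19 z$ ($b{\left(z,C \right)} = \left(C + z\right) - \left(-10 - 18 z + 13 C\right) = \left(C + z\right) + \left(10 - 13 C + 18 z\right) = 10 - 12 C + 19 z$)
$\left(15^{2} + 198\right) \left(b{\left(5,-18 \right)} + 16\right) = \left(15^{2} + 198\right) \left(\left(10 - -216 + 19 \cdot 5\right) + 16\right) = \left(225 + 198\right) \left(\left(10 + 216 + 95\right) + 16\right) = 423 \left(321 + 16\right) = 423 \cdot 337 = 142551$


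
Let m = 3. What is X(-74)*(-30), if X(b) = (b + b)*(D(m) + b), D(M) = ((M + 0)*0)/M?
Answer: -328560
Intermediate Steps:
D(M) = 0 (D(M) = (M*0)/M = 0/M = 0)
X(b) = 2*b² (X(b) = (b + b)*(0 + b) = (2*b)*b = 2*b²)
X(-74)*(-30) = (2*(-74)²)*(-30) = (2*5476)*(-30) = 10952*(-30) = -328560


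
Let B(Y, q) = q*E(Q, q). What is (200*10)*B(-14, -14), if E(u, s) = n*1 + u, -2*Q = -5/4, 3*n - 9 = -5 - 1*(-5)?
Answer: -101500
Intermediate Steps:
n = 3 (n = 3 + (-5 - 1*(-5))/3 = 3 + (-5 + 5)/3 = 3 + (⅓)*0 = 3 + 0 = 3)
Q = 5/8 (Q = -(-5)/(2*4) = -½*(-5/4) = 5/8 ≈ 0.62500)
E(u, s) = 3 + u (E(u, s) = 3*1 + u = 3 + u)
B(Y, q) = 29*q/8 (B(Y, q) = q*(3 + 5/8) = q*(29/8) = 29*q/8)
(200*10)*B(-14, -14) = (200*10)*((29/8)*(-14)) = 2000*(-203/4) = -101500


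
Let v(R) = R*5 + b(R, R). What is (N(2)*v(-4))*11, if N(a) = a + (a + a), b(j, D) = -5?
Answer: -1650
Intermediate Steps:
v(R) = -5 + 5*R (v(R) = R*5 - 5 = 5*R - 5 = -5 + 5*R)
N(a) = 3*a (N(a) = a + 2*a = 3*a)
(N(2)*v(-4))*11 = ((3*2)*(-5 + 5*(-4)))*11 = (6*(-5 - 20))*11 = (6*(-25))*11 = -150*11 = -1650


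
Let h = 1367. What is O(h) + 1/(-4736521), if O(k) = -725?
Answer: -3433977726/4736521 ≈ -725.00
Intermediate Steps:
O(h) + 1/(-4736521) = -725 + 1/(-4736521) = -725 - 1/4736521 = -3433977726/4736521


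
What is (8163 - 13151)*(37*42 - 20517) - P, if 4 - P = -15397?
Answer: 94572043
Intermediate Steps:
P = 15401 (P = 4 - 1*(-15397) = 4 + 15397 = 15401)
(8163 - 13151)*(37*42 - 20517) - P = (8163 - 13151)*(37*42 - 20517) - 1*15401 = -4988*(1554 - 20517) - 15401 = -4988*(-18963) - 15401 = 94587444 - 15401 = 94572043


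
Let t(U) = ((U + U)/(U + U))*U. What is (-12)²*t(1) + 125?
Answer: 269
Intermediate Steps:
t(U) = U (t(U) = ((2*U)/((2*U)))*U = ((2*U)*(1/(2*U)))*U = 1*U = U)
(-12)²*t(1) + 125 = (-12)²*1 + 125 = 144*1 + 125 = 144 + 125 = 269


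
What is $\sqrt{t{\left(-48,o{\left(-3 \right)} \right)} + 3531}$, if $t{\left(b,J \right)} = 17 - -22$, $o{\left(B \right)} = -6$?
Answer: $\sqrt{3570} \approx 59.749$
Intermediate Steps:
$t{\left(b,J \right)} = 39$ ($t{\left(b,J \right)} = 17 + 22 = 39$)
$\sqrt{t{\left(-48,o{\left(-3 \right)} \right)} + 3531} = \sqrt{39 + 3531} = \sqrt{3570}$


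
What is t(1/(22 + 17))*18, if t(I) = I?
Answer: 6/13 ≈ 0.46154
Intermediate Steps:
t(1/(22 + 17))*18 = 18/(22 + 17) = 18/39 = (1/39)*18 = 6/13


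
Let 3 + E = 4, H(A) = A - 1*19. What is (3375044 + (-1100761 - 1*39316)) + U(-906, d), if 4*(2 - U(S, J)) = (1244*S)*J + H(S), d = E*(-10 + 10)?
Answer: 8940801/4 ≈ 2.2352e+6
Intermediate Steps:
H(A) = -19 + A (H(A) = A - 19 = -19 + A)
E = 1 (E = -3 + 4 = 1)
d = 0 (d = 1*(-10 + 10) = 1*0 = 0)
U(S, J) = 27/4 - S/4 - 311*J*S (U(S, J) = 2 - ((1244*S)*J + (-19 + S))/4 = 2 - (1244*J*S + (-19 + S))/4 = 2 - (-19 + S + 1244*J*S)/4 = 2 + (19/4 - S/4 - 311*J*S) = 27/4 - S/4 - 311*J*S)
(3375044 + (-1100761 - 1*39316)) + U(-906, d) = (3375044 + (-1100761 - 1*39316)) + (27/4 - ¼*(-906) - 311*0*(-906)) = (3375044 + (-1100761 - 39316)) + (27/4 + 453/2 + 0) = (3375044 - 1140077) + 933/4 = 2234967 + 933/4 = 8940801/4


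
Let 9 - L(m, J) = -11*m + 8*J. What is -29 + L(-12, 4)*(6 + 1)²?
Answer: -7624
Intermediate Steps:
L(m, J) = 9 - 8*J + 11*m (L(m, J) = 9 - (-11*m + 8*J) = 9 + (-8*J + 11*m) = 9 - 8*J + 11*m)
-29 + L(-12, 4)*(6 + 1)² = -29 + (9 - 8*4 + 11*(-12))*(6 + 1)² = -29 + (9 - 32 - 132)*7² = -29 - 155*49 = -29 - 7595 = -7624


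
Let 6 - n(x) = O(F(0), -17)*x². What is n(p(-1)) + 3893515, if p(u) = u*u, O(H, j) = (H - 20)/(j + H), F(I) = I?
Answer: 66189837/17 ≈ 3.8935e+6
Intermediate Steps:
O(H, j) = (-20 + H)/(H + j)
p(u) = u²
n(x) = 6 - 20*x²/17 (n(x) = 6 - (-20 + 0)/(0 - 17)*x² = 6 - -20/(-17)*x² = 6 - (-1/17*(-20))*x² = 6 - 20*x²/17)
n(p(-1)) + 3893515 = (6 - 20*((-1)²)²/17) + 3893515 = (6 - 20/17*1²) + 3893515 = (6 - 20/17*1) + 3893515 = (6 - 20/17) + 3893515 = 82/17 + 3893515 = 66189837/17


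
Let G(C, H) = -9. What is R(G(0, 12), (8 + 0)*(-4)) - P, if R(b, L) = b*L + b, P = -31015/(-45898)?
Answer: 12774527/45898 ≈ 278.32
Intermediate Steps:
P = 31015/45898 (P = -31015*(-1/45898) = 31015/45898 ≈ 0.67574)
R(b, L) = b + L*b (R(b, L) = L*b + b = b + L*b)
R(G(0, 12), (8 + 0)*(-4)) - P = -9*(1 + (8 + 0)*(-4)) - 1*31015/45898 = -9*(1 + 8*(-4)) - 31015/45898 = -9*(1 - 32) - 31015/45898 = -9*(-31) - 31015/45898 = 279 - 31015/45898 = 12774527/45898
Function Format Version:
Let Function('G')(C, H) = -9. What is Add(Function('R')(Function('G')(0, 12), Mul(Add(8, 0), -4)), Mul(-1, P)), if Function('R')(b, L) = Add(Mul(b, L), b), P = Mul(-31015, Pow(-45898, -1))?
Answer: Rational(12774527, 45898) ≈ 278.32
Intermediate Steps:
P = Rational(31015, 45898) (P = Mul(-31015, Rational(-1, 45898)) = Rational(31015, 45898) ≈ 0.67574)
Function('R')(b, L) = Add(b, Mul(L, b)) (Function('R')(b, L) = Add(Mul(L, b), b) = Add(b, Mul(L, b)))
Add(Function('R')(Function('G')(0, 12), Mul(Add(8, 0), -4)), Mul(-1, P)) = Add(Mul(-9, Add(1, Mul(Add(8, 0), -4))), Mul(-1, Rational(31015, 45898))) = Add(Mul(-9, Add(1, Mul(8, -4))), Rational(-31015, 45898)) = Add(Mul(-9, Add(1, -32)), Rational(-31015, 45898)) = Add(Mul(-9, -31), Rational(-31015, 45898)) = Add(279, Rational(-31015, 45898)) = Rational(12774527, 45898)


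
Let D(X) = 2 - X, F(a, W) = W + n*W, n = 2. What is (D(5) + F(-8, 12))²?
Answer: 1089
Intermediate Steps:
F(a, W) = 3*W (F(a, W) = W + 2*W = 3*W)
(D(5) + F(-8, 12))² = ((2 - 1*5) + 3*12)² = ((2 - 5) + 36)² = (-3 + 36)² = 33² = 1089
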